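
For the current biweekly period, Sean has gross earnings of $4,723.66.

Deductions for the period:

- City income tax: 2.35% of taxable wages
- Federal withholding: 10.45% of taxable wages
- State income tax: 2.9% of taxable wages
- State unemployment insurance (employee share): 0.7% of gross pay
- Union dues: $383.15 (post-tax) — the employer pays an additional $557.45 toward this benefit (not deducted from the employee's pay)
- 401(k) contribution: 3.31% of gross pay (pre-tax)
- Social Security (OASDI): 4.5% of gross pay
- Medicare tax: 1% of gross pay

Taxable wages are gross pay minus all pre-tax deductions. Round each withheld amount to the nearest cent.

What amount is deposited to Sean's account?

$3,174.23

401(k) contribution: $4,723.66 × 0.0331 = $156.35
Taxable wages = $4,723.66 − $156.35 = $4,567.31
State income tax: $4,567.31 × 0.029 = $132.45
City income tax: $4,567.31 × 0.0235 = $107.33
Federal withholding: $4,567.31 × 0.1045 = $477.28
Social Security (OASDI): $4,723.66 × 0.045 = $212.56
Medicare tax: $4,723.66 × 0.01 = $47.24
State unemployment insurance (employee share): $4,723.66 × 0.007 = $33.07
Union dues: $383.15
(Employer's $557.45 toward union dues is not withheld from the employee.)
Total deductions = $156.35 + $132.45 + $107.33 + $477.28 + $212.56 + $47.24 + $33.07 + $383.15 = $1,549.43
Net pay = $4,723.66 − $1,549.43 = $3,174.23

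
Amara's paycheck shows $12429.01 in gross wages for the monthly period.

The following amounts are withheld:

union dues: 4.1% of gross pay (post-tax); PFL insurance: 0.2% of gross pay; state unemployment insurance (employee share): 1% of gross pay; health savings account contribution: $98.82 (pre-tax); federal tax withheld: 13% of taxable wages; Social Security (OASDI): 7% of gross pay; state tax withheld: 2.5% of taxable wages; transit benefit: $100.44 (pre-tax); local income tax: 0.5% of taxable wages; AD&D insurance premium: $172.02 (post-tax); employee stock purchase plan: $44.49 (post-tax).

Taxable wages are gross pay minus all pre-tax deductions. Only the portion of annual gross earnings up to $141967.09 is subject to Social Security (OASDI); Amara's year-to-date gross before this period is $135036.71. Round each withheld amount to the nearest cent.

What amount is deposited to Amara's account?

$8912.61

Health savings account contribution: $98.82
Transit benefit: $100.44
Pre-tax total = $98.82 + $100.44 = $199.26
Taxable wages = $12429.01 − $199.26 = $12229.75
Federal tax withheld: $12229.75 × 0.13 = $1589.87
Local income tax: $12229.75 × 0.005 = $61.15
State tax withheld: $12229.75 × 0.025 = $305.74
State unemployment insurance (employee share): $12429.01 × 0.01 = $124.29
PFL insurance: $12429.01 × 0.002 = $24.86
Social Security (OASDI): only $141967.09 − $135036.71 = $6930.38 of this check is subject → $6930.38 × 0.07 = $485.13
Employee stock purchase plan: $44.49
AD&D insurance premium: $172.02
Union dues: $12429.01 × 0.041 = $509.59
Total deductions = $98.82 + $100.44 + $1589.87 + $61.15 + $305.74 + $124.29 + $24.86 + $485.13 + $44.49 + $172.02 + $509.59 = $3516.40
Net pay = $12429.01 − $3516.40 = $8912.61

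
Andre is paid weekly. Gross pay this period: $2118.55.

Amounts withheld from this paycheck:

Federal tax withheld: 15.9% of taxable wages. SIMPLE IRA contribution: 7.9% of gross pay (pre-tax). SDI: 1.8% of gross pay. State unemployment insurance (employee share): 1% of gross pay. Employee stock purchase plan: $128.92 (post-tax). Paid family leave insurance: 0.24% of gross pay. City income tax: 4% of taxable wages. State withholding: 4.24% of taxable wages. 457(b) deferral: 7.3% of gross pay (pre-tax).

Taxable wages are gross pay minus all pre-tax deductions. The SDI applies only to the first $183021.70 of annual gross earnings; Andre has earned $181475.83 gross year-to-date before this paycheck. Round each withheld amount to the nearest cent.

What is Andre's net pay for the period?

SIMPLE IRA contribution: $2118.55 × 0.079 = $167.37
457(b) deferral: $2118.55 × 0.073 = $154.65
Pre-tax total = $167.37 + $154.65 = $322.02
Taxable wages = $2118.55 − $322.02 = $1796.53
State withholding: $1796.53 × 0.0424 = $76.17
Federal tax withheld: $1796.53 × 0.159 = $285.65
City income tax: $1796.53 × 0.04 = $71.86
SDI: only $183021.70 − $181475.83 = $1545.87 of this check is subject → $1545.87 × 0.018 = $27.83
State unemployment insurance (employee share): $2118.55 × 0.01 = $21.19
Paid family leave insurance: $2118.55 × 0.0024 = $5.08
Employee stock purchase plan: $128.92
Total deductions = $167.37 + $154.65 + $76.17 + $285.65 + $71.86 + $27.83 + $21.19 + $5.08 + $128.92 = $938.72
Net pay = $2118.55 − $938.72 = $1179.83

$1179.83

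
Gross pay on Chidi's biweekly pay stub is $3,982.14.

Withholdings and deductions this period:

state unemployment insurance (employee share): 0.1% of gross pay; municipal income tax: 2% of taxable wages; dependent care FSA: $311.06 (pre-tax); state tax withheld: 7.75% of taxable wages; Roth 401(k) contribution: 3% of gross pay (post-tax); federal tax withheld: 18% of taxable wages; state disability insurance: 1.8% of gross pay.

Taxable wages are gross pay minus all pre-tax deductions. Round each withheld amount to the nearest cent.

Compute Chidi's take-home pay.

Dependent care FSA: $311.06
Taxable wages = $3,982.14 − $311.06 = $3,671.08
State tax withheld: $3,671.08 × 0.0775 = $284.51
Municipal income tax: $3,671.08 × 0.02 = $73.42
Federal tax withheld: $3,671.08 × 0.18 = $660.79
State unemployment insurance (employee share): $3,982.14 × 0.001 = $3.98
State disability insurance: $3,982.14 × 0.018 = $71.68
Roth 401(k) contribution: $3,982.14 × 0.03 = $119.46
Total deductions = $311.06 + $284.51 + $73.42 + $660.79 + $3.98 + $71.68 + $119.46 = $1,524.90
Net pay = $3,982.14 − $1,524.90 = $2,457.24

$2,457.24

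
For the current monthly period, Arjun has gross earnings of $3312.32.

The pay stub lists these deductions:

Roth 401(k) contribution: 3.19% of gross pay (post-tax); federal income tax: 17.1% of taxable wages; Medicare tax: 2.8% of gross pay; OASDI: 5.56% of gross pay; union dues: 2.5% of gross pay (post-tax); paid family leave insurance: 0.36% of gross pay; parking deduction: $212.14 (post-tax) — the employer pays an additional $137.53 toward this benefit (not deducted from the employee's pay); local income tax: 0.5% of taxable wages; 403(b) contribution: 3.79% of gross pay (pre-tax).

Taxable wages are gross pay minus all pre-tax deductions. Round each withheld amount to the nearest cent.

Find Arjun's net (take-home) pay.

403(b) contribution: $3312.32 × 0.0379 = $125.54
Taxable wages = $3312.32 − $125.54 = $3186.78
Local income tax: $3186.78 × 0.005 = $15.93
Federal income tax: $3186.78 × 0.171 = $544.94
Paid family leave insurance: $3312.32 × 0.0036 = $11.92
OASDI: $3312.32 × 0.0556 = $184.16
Medicare tax: $3312.32 × 0.028 = $92.74
Union dues: $3312.32 × 0.025 = $82.81
Roth 401(k) contribution: $3312.32 × 0.0319 = $105.66
Parking deduction: $212.14
(Employer's $137.53 toward parking deduction is not withheld from the employee.)
Total deductions = $125.54 + $15.93 + $544.94 + $11.92 + $184.16 + $92.74 + $82.81 + $105.66 + $212.14 = $1375.84
Net pay = $3312.32 − $1375.84 = $1936.48

$1936.48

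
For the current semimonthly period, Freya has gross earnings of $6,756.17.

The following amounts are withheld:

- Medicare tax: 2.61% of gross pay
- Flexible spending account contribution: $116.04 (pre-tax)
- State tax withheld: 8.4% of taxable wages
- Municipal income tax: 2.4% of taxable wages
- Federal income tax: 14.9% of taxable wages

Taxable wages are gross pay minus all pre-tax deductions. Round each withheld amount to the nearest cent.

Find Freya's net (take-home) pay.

Flexible spending account contribution: $116.04
Taxable wages = $6,756.17 − $116.04 = $6,640.13
Federal income tax: $6,640.13 × 0.149 = $989.38
State tax withheld: $6,640.13 × 0.084 = $557.77
Municipal income tax: $6,640.13 × 0.024 = $159.36
Medicare tax: $6,756.17 × 0.0261 = $176.34
Total deductions = $116.04 + $989.38 + $557.77 + $159.36 + $176.34 = $1,998.89
Net pay = $6,756.17 − $1,998.89 = $4,757.28

$4,757.28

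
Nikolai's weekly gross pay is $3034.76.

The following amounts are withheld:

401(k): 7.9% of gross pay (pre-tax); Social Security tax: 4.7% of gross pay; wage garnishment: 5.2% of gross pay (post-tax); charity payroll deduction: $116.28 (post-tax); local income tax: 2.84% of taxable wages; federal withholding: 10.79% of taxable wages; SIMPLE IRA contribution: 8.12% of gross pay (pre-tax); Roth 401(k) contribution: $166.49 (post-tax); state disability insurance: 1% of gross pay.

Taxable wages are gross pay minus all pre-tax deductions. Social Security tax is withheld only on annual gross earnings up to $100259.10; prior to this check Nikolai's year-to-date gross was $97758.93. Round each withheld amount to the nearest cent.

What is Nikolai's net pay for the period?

$1612.78

401(k): $3034.76 × 0.079 = $239.75
SIMPLE IRA contribution: $3034.76 × 0.0812 = $246.42
Pre-tax total = $239.75 + $246.42 = $486.17
Taxable wages = $3034.76 − $486.17 = $2548.59
Local income tax: $2548.59 × 0.0284 = $72.38
Federal withholding: $2548.59 × 0.1079 = $274.99
State disability insurance: $3034.76 × 0.01 = $30.35
Social Security tax: only $100259.10 − $97758.93 = $2500.17 of this check is subject → $2500.17 × 0.047 = $117.51
Charity payroll deduction: $116.28
Roth 401(k) contribution: $166.49
Wage garnishment: $3034.76 × 0.052 = $157.81
Total deductions = $239.75 + $246.42 + $72.38 + $274.99 + $30.35 + $117.51 + $116.28 + $166.49 + $157.81 = $1421.98
Net pay = $3034.76 − $1421.98 = $1612.78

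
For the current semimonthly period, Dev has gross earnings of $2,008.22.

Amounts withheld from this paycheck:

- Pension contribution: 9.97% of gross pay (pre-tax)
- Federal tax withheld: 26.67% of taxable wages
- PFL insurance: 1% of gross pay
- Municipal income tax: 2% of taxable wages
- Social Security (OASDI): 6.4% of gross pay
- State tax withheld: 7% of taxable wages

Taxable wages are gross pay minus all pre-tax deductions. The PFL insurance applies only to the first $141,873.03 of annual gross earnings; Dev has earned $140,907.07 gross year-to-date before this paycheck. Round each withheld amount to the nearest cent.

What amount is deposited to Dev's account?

Pension contribution: $2,008.22 × 0.0997 = $200.22
Taxable wages = $2,008.22 − $200.22 = $1,808.00
State tax withheld: $1,808.00 × 0.07 = $126.56
Federal tax withheld: $1,808.00 × 0.2667 = $482.19
Municipal income tax: $1,808.00 × 0.02 = $36.16
Social Security (OASDI): $2,008.22 × 0.064 = $128.53
PFL insurance: only $141,873.03 − $140,907.07 = $965.96 of this check is subject → $965.96 × 0.01 = $9.66
Total deductions = $200.22 + $126.56 + $482.19 + $36.16 + $128.53 + $9.66 = $983.32
Net pay = $2,008.22 − $983.32 = $1,024.90

$1,024.90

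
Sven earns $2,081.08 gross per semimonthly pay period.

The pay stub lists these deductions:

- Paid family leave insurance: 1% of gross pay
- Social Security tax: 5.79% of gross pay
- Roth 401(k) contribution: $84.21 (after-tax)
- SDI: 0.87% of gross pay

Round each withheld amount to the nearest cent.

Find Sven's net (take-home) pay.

$1,837.46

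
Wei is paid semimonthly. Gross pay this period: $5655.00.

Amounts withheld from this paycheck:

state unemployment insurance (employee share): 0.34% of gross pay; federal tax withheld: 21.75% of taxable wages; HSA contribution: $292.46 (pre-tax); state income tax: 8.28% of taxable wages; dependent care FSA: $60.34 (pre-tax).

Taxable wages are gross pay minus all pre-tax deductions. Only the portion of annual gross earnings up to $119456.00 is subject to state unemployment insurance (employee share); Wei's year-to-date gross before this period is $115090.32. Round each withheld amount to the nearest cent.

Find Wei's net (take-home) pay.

HSA contribution: $292.46
Dependent care FSA: $60.34
Pre-tax total = $292.46 + $60.34 = $352.80
Taxable wages = $5655.00 − $352.80 = $5302.20
State income tax: $5302.20 × 0.0828 = $439.02
Federal tax withheld: $5302.20 × 0.2175 = $1153.23
State unemployment insurance (employee share): only $119456.00 − $115090.32 = $4365.68 of this check is subject → $4365.68 × 0.0034 = $14.84
Total deductions = $292.46 + $60.34 + $439.02 + $1153.23 + $14.84 = $1959.89
Net pay = $5655.00 − $1959.89 = $3695.11

$3695.11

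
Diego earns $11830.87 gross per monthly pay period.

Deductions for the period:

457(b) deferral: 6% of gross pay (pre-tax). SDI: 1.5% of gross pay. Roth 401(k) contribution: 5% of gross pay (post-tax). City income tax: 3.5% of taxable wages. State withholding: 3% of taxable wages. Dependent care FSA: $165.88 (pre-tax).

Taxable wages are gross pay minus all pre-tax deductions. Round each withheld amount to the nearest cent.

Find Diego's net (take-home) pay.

Dependent care FSA: $165.88
457(b) deferral: $11830.87 × 0.06 = $709.85
Pre-tax total = $165.88 + $709.85 = $875.73
Taxable wages = $11830.87 − $875.73 = $10955.14
City income tax: $10955.14 × 0.035 = $383.43
State withholding: $10955.14 × 0.03 = $328.65
SDI: $11830.87 × 0.015 = $177.46
Roth 401(k) contribution: $11830.87 × 0.05 = $591.54
Total deductions = $165.88 + $709.85 + $383.43 + $328.65 + $177.46 + $591.54 = $2356.81
Net pay = $11830.87 − $2356.81 = $9474.06

$9474.06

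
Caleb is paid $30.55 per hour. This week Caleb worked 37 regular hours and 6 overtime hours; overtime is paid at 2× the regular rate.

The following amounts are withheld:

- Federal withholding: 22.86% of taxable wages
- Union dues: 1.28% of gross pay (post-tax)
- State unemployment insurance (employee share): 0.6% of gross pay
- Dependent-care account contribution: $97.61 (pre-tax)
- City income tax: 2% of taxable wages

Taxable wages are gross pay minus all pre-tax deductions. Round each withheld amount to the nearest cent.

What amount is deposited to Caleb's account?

Regular pay: 37 × $30.55 = $1130.35
Overtime pay: 6 × $30.55 × 2 = $366.60
Gross pay = $1130.35 + $366.60 = $1496.95
Dependent-care account contribution: $97.61
Taxable wages = $1496.95 − $97.61 = $1399.34
City income tax: $1399.34 × 0.02 = $27.99
Federal withholding: $1399.34 × 0.2286 = $319.89
State unemployment insurance (employee share): $1496.95 × 0.006 = $8.98
Union dues: $1496.95 × 0.0128 = $19.16
Total deductions = $97.61 + $27.99 + $319.89 + $8.98 + $19.16 = $473.63
Net pay = $1496.95 − $473.63 = $1023.32

$1023.32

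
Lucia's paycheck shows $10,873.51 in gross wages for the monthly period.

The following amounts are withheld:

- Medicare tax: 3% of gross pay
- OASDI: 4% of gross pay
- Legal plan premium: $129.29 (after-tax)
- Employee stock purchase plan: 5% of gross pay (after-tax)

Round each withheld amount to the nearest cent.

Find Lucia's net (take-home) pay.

$9,439.39

Medicare tax: $10,873.51 × 0.03 = $326.21
OASDI: $10,873.51 × 0.04 = $434.94
Employee stock purchase plan: $10,873.51 × 0.05 = $543.68
Legal plan premium: $129.29
Total deductions = $326.21 + $434.94 + $543.68 + $129.29 = $1,434.12
Net pay = $10,873.51 − $1,434.12 = $9,439.39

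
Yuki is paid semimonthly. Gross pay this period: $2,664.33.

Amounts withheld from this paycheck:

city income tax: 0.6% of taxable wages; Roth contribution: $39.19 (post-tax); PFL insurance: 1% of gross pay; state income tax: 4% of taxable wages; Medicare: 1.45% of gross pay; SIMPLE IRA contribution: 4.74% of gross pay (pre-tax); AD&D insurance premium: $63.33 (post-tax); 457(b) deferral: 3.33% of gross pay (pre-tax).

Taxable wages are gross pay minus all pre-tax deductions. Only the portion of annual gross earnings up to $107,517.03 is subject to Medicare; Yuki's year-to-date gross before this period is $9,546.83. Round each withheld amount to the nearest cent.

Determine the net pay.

$2,168.86

457(b) deferral: $2,664.33 × 0.0333 = $88.72
SIMPLE IRA contribution: $2,664.33 × 0.0474 = $126.29
Pre-tax total = $88.72 + $126.29 = $215.01
Taxable wages = $2,664.33 − $215.01 = $2,449.32
State income tax: $2,449.32 × 0.04 = $97.97
City income tax: $2,449.32 × 0.006 = $14.70
PFL insurance: $2,664.33 × 0.01 = $26.64
Medicare: cap not yet reached, full $2,664.33 is subject → $2,664.33 × 0.0145 = $38.63
Roth contribution: $39.19
AD&D insurance premium: $63.33
Total deductions = $88.72 + $126.29 + $97.97 + $14.70 + $26.64 + $38.63 + $39.19 + $63.33 = $495.47
Net pay = $2,664.33 − $495.47 = $2,168.86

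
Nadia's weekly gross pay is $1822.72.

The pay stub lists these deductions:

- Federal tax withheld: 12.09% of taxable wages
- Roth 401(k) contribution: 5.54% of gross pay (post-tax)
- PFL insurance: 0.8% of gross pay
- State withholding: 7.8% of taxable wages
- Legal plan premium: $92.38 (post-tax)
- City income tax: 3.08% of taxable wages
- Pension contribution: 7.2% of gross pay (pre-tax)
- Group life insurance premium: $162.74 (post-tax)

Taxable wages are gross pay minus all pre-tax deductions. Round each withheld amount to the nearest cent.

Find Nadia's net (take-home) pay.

Pension contribution: $1822.72 × 0.072 = $131.24
Taxable wages = $1822.72 − $131.24 = $1691.48
City income tax: $1691.48 × 0.0308 = $52.10
Federal tax withheld: $1691.48 × 0.1209 = $204.50
State withholding: $1691.48 × 0.078 = $131.94
PFL insurance: $1822.72 × 0.008 = $14.58
Legal plan premium: $92.38
Roth 401(k) contribution: $1822.72 × 0.0554 = $100.98
Group life insurance premium: $162.74
Total deductions = $131.24 + $52.10 + $204.50 + $131.94 + $14.58 + $92.38 + $100.98 + $162.74 = $890.46
Net pay = $1822.72 − $890.46 = $932.26

$932.26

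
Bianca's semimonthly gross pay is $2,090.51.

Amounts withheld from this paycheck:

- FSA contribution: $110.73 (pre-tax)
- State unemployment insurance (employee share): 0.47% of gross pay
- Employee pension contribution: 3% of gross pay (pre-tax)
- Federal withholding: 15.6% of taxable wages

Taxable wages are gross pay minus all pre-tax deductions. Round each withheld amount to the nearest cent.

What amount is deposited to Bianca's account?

$1,608.17

Employee pension contribution: $2,090.51 × 0.03 = $62.72
FSA contribution: $110.73
Pre-tax total = $62.72 + $110.73 = $173.45
Taxable wages = $2,090.51 − $173.45 = $1,917.06
Federal withholding: $1,917.06 × 0.156 = $299.06
State unemployment insurance (employee share): $2,090.51 × 0.0047 = $9.83
Total deductions = $62.72 + $110.73 + $299.06 + $9.83 = $482.34
Net pay = $2,090.51 − $482.34 = $1,608.17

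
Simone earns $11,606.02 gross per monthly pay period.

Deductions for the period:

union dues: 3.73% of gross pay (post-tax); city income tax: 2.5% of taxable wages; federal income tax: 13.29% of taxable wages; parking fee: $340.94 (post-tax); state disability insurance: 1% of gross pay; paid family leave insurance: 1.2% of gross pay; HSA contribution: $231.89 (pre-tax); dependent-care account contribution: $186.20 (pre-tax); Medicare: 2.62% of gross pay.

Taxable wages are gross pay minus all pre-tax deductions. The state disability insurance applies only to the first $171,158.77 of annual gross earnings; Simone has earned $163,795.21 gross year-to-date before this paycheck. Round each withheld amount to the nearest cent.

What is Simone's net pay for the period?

$8,130.52

HSA contribution: $231.89
Dependent-care account contribution: $186.20
Pre-tax total = $231.89 + $186.20 = $418.09
Taxable wages = $11,606.02 − $418.09 = $11,187.93
Federal income tax: $11,187.93 × 0.1329 = $1,486.88
City income tax: $11,187.93 × 0.025 = $279.70
Paid family leave insurance: $11,606.02 × 0.012 = $139.27
Medicare: $11,606.02 × 0.0262 = $304.08
State disability insurance: only $171,158.77 − $163,795.21 = $7,363.56 of this check is subject → $7,363.56 × 0.01 = $73.64
Parking fee: $340.94
Union dues: $11,606.02 × 0.0373 = $432.90
Total deductions = $231.89 + $186.20 + $1,486.88 + $279.70 + $139.27 + $304.08 + $73.64 + $340.94 + $432.90 = $3,475.50
Net pay = $11,606.02 − $3,475.50 = $8,130.52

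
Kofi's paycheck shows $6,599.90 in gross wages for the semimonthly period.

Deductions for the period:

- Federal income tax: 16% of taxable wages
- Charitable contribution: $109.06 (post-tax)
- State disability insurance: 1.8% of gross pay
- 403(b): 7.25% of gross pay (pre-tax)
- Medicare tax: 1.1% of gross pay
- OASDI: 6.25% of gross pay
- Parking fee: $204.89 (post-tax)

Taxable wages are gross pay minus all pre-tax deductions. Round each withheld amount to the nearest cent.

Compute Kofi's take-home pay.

$4,224.14

403(b): $6,599.90 × 0.0725 = $478.49
Taxable wages = $6,599.90 − $478.49 = $6,121.41
Federal income tax: $6,121.41 × 0.16 = $979.43
OASDI: $6,599.90 × 0.0625 = $412.49
Medicare tax: $6,599.90 × 0.011 = $72.60
State disability insurance: $6,599.90 × 0.018 = $118.80
Charitable contribution: $109.06
Parking fee: $204.89
Total deductions = $478.49 + $979.43 + $412.49 + $72.60 + $118.80 + $109.06 + $204.89 = $2,375.76
Net pay = $6,599.90 − $2,375.76 = $4,224.14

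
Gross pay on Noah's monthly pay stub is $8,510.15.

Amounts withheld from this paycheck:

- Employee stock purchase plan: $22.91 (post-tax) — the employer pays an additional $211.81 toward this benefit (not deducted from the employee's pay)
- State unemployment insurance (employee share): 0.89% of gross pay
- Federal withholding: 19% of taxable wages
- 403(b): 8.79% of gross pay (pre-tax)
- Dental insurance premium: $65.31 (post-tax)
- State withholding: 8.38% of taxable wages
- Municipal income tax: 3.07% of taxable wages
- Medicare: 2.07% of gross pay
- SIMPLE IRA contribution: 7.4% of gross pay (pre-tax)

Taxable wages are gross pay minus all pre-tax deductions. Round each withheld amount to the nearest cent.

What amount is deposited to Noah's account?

$4,620.44

403(b): $8,510.15 × 0.0879 = $748.04
SIMPLE IRA contribution: $8,510.15 × 0.074 = $629.75
Pre-tax total = $748.04 + $629.75 = $1,377.79
Taxable wages = $8,510.15 − $1,377.79 = $7,132.36
Municipal income tax: $7,132.36 × 0.0307 = $218.96
Federal withholding: $7,132.36 × 0.19 = $1,355.15
State withholding: $7,132.36 × 0.0838 = $597.69
State unemployment insurance (employee share): $8,510.15 × 0.0089 = $75.74
Medicare: $8,510.15 × 0.0207 = $176.16
Dental insurance premium: $65.31
Employee stock purchase plan: $22.91
(Employer's $211.81 toward employee stock purchase plan is not withheld from the employee.)
Total deductions = $748.04 + $629.75 + $218.96 + $1,355.15 + $597.69 + $75.74 + $176.16 + $65.31 + $22.91 = $3,889.71
Net pay = $8,510.15 − $3,889.71 = $4,620.44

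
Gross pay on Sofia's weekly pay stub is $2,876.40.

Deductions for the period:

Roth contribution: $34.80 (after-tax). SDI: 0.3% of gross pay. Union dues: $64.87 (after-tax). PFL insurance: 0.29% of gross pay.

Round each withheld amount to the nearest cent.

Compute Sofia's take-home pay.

$2,759.76

PFL insurance: $2,876.40 × 0.0029 = $8.34
SDI: $2,876.40 × 0.003 = $8.63
Roth contribution: $34.80
Union dues: $64.87
Total deductions = $8.34 + $8.63 + $34.80 + $64.87 = $116.64
Net pay = $2,876.40 − $116.64 = $2,759.76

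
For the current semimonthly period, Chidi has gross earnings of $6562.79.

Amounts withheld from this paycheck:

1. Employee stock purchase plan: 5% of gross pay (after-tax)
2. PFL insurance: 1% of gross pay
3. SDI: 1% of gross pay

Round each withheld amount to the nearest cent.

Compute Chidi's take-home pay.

$6103.39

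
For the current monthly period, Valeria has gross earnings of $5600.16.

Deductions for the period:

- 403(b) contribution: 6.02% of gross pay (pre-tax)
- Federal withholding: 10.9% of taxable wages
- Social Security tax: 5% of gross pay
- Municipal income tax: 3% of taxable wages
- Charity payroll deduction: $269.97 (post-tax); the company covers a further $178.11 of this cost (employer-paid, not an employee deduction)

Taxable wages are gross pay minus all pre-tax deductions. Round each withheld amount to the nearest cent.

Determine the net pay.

$3981.49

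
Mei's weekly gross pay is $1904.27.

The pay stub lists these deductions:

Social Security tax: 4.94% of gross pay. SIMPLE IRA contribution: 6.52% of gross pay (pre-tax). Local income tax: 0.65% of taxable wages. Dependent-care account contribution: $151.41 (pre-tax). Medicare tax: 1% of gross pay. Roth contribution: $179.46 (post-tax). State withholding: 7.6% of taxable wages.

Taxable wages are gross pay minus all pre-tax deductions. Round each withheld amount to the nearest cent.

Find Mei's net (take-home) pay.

$1201.76

SIMPLE IRA contribution: $1904.27 × 0.0652 = $124.16
Dependent-care account contribution: $151.41
Pre-tax total = $124.16 + $151.41 = $275.57
Taxable wages = $1904.27 − $275.57 = $1628.70
State withholding: $1628.70 × 0.076 = $123.78
Local income tax: $1628.70 × 0.0065 = $10.59
Medicare tax: $1904.27 × 0.01 = $19.04
Social Security tax: $1904.27 × 0.0494 = $94.07
Roth contribution: $179.46
Total deductions = $124.16 + $151.41 + $123.78 + $10.59 + $19.04 + $94.07 + $179.46 = $702.51
Net pay = $1904.27 − $702.51 = $1201.76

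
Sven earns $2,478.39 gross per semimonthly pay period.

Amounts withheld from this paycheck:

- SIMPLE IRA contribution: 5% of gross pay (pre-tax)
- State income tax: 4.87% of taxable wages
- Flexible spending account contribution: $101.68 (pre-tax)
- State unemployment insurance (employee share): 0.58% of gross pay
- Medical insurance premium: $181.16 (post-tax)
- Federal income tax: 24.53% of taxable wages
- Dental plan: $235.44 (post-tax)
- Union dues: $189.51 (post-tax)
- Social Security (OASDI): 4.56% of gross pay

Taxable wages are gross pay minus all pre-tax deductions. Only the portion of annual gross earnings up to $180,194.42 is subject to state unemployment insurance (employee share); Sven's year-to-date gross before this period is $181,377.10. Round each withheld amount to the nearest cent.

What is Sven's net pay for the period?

Flexible spending account contribution: $101.68
SIMPLE IRA contribution: $2,478.39 × 0.05 = $123.92
Pre-tax total = $101.68 + $123.92 = $225.60
Taxable wages = $2,478.39 − $225.60 = $2,252.79
State income tax: $2,252.79 × 0.0487 = $109.71
Federal income tax: $2,252.79 × 0.2453 = $552.61
State unemployment insurance (employee share): annual cap $180,194.42 already reached (YTD $181,377.10), so $0.00
Social Security (OASDI): $2,478.39 × 0.0456 = $113.01
Medical insurance premium: $181.16
Dental plan: $235.44
Union dues: $189.51
Total deductions = $101.68 + $123.92 + $109.71 + $552.61 + $0.00 + $113.01 + $181.16 + $235.44 + $189.51 = $1,607.04
Net pay = $2,478.39 − $1,607.04 = $871.35

$871.35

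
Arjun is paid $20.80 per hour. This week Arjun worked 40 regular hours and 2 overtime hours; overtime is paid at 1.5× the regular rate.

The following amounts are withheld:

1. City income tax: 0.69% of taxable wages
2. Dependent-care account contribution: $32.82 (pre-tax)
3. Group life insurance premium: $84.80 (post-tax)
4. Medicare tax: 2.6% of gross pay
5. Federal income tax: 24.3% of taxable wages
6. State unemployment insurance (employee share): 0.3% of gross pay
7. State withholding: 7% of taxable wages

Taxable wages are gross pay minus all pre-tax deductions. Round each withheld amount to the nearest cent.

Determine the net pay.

Regular pay: 40 × $20.80 = $832.00
Overtime pay: 2 × $20.80 × 1.5 = $62.40
Gross pay = $832.00 + $62.40 = $894.40
Dependent-care account contribution: $32.82
Taxable wages = $894.40 − $32.82 = $861.58
State withholding: $861.58 × 0.07 = $60.31
Federal income tax: $861.58 × 0.243 = $209.36
City income tax: $861.58 × 0.0069 = $5.94
Medicare tax: $894.40 × 0.026 = $23.25
State unemployment insurance (employee share): $894.40 × 0.003 = $2.68
Group life insurance premium: $84.80
Total deductions = $32.82 + $60.31 + $209.36 + $5.94 + $23.25 + $2.68 + $84.80 = $419.16
Net pay = $894.40 − $419.16 = $475.24

$475.24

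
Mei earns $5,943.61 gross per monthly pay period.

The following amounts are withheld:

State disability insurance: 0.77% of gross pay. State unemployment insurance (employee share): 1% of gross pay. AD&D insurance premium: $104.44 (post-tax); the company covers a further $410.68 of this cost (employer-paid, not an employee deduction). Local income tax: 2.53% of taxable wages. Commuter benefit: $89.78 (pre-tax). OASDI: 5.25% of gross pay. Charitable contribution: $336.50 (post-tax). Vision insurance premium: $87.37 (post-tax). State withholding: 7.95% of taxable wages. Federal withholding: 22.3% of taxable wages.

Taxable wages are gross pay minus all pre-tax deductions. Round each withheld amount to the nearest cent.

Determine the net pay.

$2,989.39

Commuter benefit: $89.78
Taxable wages = $5,943.61 − $89.78 = $5,853.83
State withholding: $5,853.83 × 0.0795 = $465.38
Local income tax: $5,853.83 × 0.0253 = $148.10
Federal withholding: $5,853.83 × 0.223 = $1,305.40
State unemployment insurance (employee share): $5,943.61 × 0.01 = $59.44
State disability insurance: $5,943.61 × 0.0077 = $45.77
OASDI: $5,943.61 × 0.0525 = $312.04
Vision insurance premium: $87.37
Charitable contribution: $336.50
AD&D insurance premium: $104.44
(Employer's $410.68 toward AD&D insurance premium is not withheld from the employee.)
Total deductions = $89.78 + $465.38 + $148.10 + $1,305.40 + $59.44 + $45.77 + $312.04 + $87.37 + $336.50 + $104.44 = $2,954.22
Net pay = $5,943.61 − $2,954.22 = $2,989.39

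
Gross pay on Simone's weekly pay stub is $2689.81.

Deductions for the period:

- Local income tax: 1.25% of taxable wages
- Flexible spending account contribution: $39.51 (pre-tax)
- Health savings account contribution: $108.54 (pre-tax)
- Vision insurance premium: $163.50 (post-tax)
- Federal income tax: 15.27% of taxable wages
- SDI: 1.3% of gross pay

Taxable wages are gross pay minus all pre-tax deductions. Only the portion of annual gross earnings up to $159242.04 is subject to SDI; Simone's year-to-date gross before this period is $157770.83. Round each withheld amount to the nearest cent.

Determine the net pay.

Health savings account contribution: $108.54
Flexible spending account contribution: $39.51
Pre-tax total = $108.54 + $39.51 = $148.05
Taxable wages = $2689.81 − $148.05 = $2541.76
Federal income tax: $2541.76 × 0.1527 = $388.13
Local income tax: $2541.76 × 0.0125 = $31.77
SDI: only $159242.04 − $157770.83 = $1471.21 of this check is subject → $1471.21 × 0.013 = $19.13
Vision insurance premium: $163.50
Total deductions = $108.54 + $39.51 + $388.13 + $31.77 + $19.13 + $163.50 = $750.58
Net pay = $2689.81 − $750.58 = $1939.23

$1939.23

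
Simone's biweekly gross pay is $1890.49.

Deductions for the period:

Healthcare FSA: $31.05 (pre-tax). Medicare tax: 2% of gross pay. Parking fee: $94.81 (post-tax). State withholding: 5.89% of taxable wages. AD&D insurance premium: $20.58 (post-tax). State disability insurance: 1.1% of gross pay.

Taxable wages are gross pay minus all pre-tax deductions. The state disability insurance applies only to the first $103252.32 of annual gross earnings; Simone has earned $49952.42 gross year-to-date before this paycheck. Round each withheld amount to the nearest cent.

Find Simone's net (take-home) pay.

$1575.92

Healthcare FSA: $31.05
Taxable wages = $1890.49 − $31.05 = $1859.44
State withholding: $1859.44 × 0.0589 = $109.52
State disability insurance: cap not yet reached, full $1890.49 is subject → $1890.49 × 0.011 = $20.80
Medicare tax: $1890.49 × 0.02 = $37.81
AD&D insurance premium: $20.58
Parking fee: $94.81
Total deductions = $31.05 + $109.52 + $20.80 + $37.81 + $20.58 + $94.81 = $314.57
Net pay = $1890.49 − $314.57 = $1575.92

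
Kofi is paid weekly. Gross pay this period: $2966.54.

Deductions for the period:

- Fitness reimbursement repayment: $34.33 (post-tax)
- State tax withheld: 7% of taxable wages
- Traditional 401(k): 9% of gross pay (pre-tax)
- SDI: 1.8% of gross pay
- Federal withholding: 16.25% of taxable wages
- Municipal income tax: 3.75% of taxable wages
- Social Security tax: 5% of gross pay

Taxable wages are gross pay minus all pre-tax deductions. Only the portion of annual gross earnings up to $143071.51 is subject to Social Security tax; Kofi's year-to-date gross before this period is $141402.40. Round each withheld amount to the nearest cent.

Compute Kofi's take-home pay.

Traditional 401(k): $2966.54 × 0.09 = $266.99
Taxable wages = $2966.54 − $266.99 = $2699.55
Municipal income tax: $2699.55 × 0.0375 = $101.23
Federal withholding: $2699.55 × 0.1625 = $438.68
State tax withheld: $2699.55 × 0.07 = $188.97
SDI: $2966.54 × 0.018 = $53.40
Social Security tax: only $143071.51 − $141402.40 = $1669.11 of this check is subject → $1669.11 × 0.05 = $83.46
Fitness reimbursement repayment: $34.33
Total deductions = $266.99 + $101.23 + $438.68 + $188.97 + $53.40 + $83.46 + $34.33 = $1167.06
Net pay = $2966.54 − $1167.06 = $1799.48

$1799.48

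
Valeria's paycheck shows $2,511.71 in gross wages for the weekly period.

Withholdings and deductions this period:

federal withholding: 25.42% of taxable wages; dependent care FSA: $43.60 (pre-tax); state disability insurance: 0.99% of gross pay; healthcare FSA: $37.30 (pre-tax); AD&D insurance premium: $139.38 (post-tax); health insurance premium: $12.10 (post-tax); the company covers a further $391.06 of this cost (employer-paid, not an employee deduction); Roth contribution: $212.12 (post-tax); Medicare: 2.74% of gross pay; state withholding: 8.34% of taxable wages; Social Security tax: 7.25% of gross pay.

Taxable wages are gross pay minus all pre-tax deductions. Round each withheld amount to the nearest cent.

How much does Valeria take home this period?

Dependent care FSA: $43.60
Healthcare FSA: $37.30
Pre-tax total = $43.60 + $37.30 = $80.90
Taxable wages = $2,511.71 − $80.90 = $2,430.81
State withholding: $2,430.81 × 0.0834 = $202.73
Federal withholding: $2,430.81 × 0.2542 = $617.91
Social Security tax: $2,511.71 × 0.0725 = $182.10
Medicare: $2,511.71 × 0.0274 = $68.82
State disability insurance: $2,511.71 × 0.0099 = $24.87
AD&D insurance premium: $139.38
Roth contribution: $212.12
Health insurance premium: $12.10
(Employer's $391.06 toward health insurance premium is not withheld from the employee.)
Total deductions = $43.60 + $37.30 + $202.73 + $617.91 + $182.10 + $68.82 + $24.87 + $139.38 + $212.12 + $12.10 = $1,540.93
Net pay = $2,511.71 − $1,540.93 = $970.78

$970.78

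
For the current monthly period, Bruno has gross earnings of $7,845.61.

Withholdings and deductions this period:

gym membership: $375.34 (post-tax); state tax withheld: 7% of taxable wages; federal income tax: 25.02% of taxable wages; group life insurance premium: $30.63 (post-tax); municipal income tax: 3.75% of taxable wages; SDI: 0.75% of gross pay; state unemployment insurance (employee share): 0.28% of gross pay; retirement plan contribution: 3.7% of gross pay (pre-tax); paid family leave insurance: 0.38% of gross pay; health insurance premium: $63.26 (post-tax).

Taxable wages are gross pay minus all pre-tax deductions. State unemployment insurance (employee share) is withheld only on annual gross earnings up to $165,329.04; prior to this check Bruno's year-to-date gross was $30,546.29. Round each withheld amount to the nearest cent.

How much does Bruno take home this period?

Retirement plan contribution: $7,845.61 × 0.037 = $290.29
Taxable wages = $7,845.61 − $290.29 = $7,555.32
State tax withheld: $7,555.32 × 0.07 = $528.87
Municipal income tax: $7,555.32 × 0.0375 = $283.32
Federal income tax: $7,555.32 × 0.2502 = $1,890.34
SDI: $7,845.61 × 0.0075 = $58.84
State unemployment insurance (employee share): cap not yet reached, full $7,845.61 is subject → $7,845.61 × 0.0028 = $21.97
Paid family leave insurance: $7,845.61 × 0.0038 = $29.81
Gym membership: $375.34
Group life insurance premium: $30.63
Health insurance premium: $63.26
Total deductions = $290.29 + $528.87 + $283.32 + $1,890.34 + $58.84 + $21.97 + $29.81 + $375.34 + $30.63 + $63.26 = $3,572.67
Net pay = $7,845.61 − $3,572.67 = $4,272.94

$4,272.94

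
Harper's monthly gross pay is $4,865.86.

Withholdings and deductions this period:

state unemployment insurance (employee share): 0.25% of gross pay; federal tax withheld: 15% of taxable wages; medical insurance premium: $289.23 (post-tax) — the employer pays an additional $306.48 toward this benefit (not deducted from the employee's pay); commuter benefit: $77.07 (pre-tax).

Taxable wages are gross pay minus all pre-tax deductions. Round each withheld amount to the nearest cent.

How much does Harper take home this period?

$3,769.08

Commuter benefit: $77.07
Taxable wages = $4,865.86 − $77.07 = $4,788.79
Federal tax withheld: $4,788.79 × 0.15 = $718.32
State unemployment insurance (employee share): $4,865.86 × 0.0025 = $12.16
Medical insurance premium: $289.23
(Employer's $306.48 toward medical insurance premium is not withheld from the employee.)
Total deductions = $77.07 + $718.32 + $12.16 + $289.23 = $1,096.78
Net pay = $4,865.86 − $1,096.78 = $3,769.08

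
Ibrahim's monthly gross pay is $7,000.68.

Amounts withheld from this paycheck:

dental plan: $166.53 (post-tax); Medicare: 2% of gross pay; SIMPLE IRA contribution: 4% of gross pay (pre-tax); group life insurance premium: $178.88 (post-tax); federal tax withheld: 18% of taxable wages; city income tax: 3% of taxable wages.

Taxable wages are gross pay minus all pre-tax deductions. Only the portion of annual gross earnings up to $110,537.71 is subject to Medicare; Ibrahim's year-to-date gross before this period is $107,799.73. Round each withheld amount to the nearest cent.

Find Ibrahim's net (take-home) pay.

SIMPLE IRA contribution: $7,000.68 × 0.04 = $280.03
Taxable wages = $7,000.68 − $280.03 = $6,720.65
City income tax: $6,720.65 × 0.03 = $201.62
Federal tax withheld: $6,720.65 × 0.18 = $1,209.72
Medicare: only $110,537.71 − $107,799.73 = $2,737.98 of this check is subject → $2,737.98 × 0.02 = $54.76
Group life insurance premium: $178.88
Dental plan: $166.53
Total deductions = $280.03 + $201.62 + $1,209.72 + $54.76 + $178.88 + $166.53 = $2,091.54
Net pay = $7,000.68 − $2,091.54 = $4,909.14

$4,909.14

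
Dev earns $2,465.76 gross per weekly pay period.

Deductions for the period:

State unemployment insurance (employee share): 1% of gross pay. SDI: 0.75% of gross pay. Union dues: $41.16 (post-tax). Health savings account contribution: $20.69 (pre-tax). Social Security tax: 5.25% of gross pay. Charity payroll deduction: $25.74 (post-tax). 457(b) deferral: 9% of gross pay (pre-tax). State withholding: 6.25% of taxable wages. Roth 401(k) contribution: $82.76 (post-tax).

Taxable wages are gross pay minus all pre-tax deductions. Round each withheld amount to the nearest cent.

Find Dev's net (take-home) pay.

Health savings account contribution: $20.69
457(b) deferral: $2,465.76 × 0.09 = $221.92
Pre-tax total = $20.69 + $221.92 = $242.61
Taxable wages = $2,465.76 − $242.61 = $2,223.15
State withholding: $2,223.15 × 0.0625 = $138.95
Social Security tax: $2,465.76 × 0.0525 = $129.45
State unemployment insurance (employee share): $2,465.76 × 0.01 = $24.66
SDI: $2,465.76 × 0.0075 = $18.49
Roth 401(k) contribution: $82.76
Charity payroll deduction: $25.74
Union dues: $41.16
Total deductions = $20.69 + $221.92 + $138.95 + $129.45 + $24.66 + $18.49 + $82.76 + $25.74 + $41.16 = $703.82
Net pay = $2,465.76 − $703.82 = $1,761.94

$1,761.94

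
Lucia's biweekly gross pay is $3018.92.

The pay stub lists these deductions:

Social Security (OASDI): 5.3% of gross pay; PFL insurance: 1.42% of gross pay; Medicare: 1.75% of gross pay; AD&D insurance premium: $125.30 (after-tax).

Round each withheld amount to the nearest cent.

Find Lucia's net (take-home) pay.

$2637.92

Social Security (OASDI): $3018.92 × 0.053 = $160.00
PFL insurance: $3018.92 × 0.0142 = $42.87
Medicare: $3018.92 × 0.0175 = $52.83
AD&D insurance premium: $125.30
Total deductions = $160.00 + $42.87 + $52.83 + $125.30 = $381.00
Net pay = $3018.92 − $381.00 = $2637.92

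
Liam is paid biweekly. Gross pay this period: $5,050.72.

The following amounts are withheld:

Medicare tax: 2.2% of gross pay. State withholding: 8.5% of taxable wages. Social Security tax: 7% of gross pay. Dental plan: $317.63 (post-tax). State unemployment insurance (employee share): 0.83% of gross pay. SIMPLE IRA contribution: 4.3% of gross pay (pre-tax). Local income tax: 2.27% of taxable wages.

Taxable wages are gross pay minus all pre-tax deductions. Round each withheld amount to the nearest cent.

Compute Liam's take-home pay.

SIMPLE IRA contribution: $5,050.72 × 0.043 = $217.18
Taxable wages = $5,050.72 − $217.18 = $4,833.54
State withholding: $4,833.54 × 0.085 = $410.85
Local income tax: $4,833.54 × 0.0227 = $109.72
State unemployment insurance (employee share): $5,050.72 × 0.0083 = $41.92
Social Security tax: $5,050.72 × 0.07 = $353.55
Medicare tax: $5,050.72 × 0.022 = $111.12
Dental plan: $317.63
Total deductions = $217.18 + $410.85 + $109.72 + $41.92 + $353.55 + $111.12 + $317.63 = $1,561.97
Net pay = $5,050.72 − $1,561.97 = $3,488.75

$3,488.75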